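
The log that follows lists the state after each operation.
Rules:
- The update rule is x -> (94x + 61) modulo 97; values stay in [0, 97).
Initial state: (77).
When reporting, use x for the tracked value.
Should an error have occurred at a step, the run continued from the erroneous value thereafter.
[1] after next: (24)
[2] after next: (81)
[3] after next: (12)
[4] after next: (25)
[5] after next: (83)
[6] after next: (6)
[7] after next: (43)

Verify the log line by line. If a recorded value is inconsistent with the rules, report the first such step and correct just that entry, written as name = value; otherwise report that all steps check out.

step 2, x = 86

1. x = (94*77 + 61) mod 97 = 24 (agrees with the log)
2. x = (94*24 + 61) mod 97 = 86 (not what was recorded)
Step 2 is the first one off; corrected, x = 86.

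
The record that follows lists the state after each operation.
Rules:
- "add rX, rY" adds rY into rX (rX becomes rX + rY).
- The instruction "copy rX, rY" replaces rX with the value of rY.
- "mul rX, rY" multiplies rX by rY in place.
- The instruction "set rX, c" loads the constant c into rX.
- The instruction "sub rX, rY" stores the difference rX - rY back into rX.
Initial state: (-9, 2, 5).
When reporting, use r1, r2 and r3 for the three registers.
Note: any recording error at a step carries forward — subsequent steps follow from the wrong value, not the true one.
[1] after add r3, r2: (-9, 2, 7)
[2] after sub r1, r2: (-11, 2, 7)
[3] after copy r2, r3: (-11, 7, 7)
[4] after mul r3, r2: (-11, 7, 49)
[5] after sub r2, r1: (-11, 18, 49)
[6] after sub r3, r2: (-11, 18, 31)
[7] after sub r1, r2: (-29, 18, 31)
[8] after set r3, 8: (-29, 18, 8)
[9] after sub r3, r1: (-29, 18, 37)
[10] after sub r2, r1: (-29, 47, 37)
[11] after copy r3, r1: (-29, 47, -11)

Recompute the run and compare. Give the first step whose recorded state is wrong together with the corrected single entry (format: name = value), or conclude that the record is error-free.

step 11, r3 = -29

Recomputing the run from the initial state:
step 1: r1 = -9, r2 = 2, r3 = 7
step 2: r1 = -11, r2 = 2, r3 = 7
step 3: r1 = -11, r2 = 7, r3 = 7
step 4: r1 = -11, r2 = 7, r3 = 49
step 5: r1 = -11, r2 = 18, r3 = 49
step 6: r1 = -11, r2 = 18, r3 = 31
step 7: r1 = -29, r2 = 18, r3 = 31
step 8: r1 = -29, r2 = 18, r3 = 8
step 9: r1 = -29, r2 = 18, r3 = 37
step 10: r1 = -29, r2 = 47, r3 = 37
step 11: r1 = -29, r2 = 47, r3 = -29
The first disagreement with the record is at step 11, where the value should be r3 = -29.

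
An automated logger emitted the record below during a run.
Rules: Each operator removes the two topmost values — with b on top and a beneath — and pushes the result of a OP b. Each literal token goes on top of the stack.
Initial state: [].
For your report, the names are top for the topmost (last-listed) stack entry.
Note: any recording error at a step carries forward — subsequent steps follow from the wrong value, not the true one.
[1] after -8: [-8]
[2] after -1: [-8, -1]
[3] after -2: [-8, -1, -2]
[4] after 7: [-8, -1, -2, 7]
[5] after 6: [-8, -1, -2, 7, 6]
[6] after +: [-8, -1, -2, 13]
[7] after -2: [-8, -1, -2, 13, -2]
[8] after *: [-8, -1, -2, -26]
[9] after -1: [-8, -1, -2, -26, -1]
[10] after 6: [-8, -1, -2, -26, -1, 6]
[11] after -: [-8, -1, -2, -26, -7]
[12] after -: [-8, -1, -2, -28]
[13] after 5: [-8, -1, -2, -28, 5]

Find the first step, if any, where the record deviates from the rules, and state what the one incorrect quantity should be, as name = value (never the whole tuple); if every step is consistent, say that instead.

step 12, top = -19

1. push -8: top = -8 (in agreement)
2. push -1: top = -1 (in agreement)
3. push -2: top = -2 (in agreement)
4. push 7: top = 7 (checks out)
5. push 6: top = 6 (in agreement)
6. 7 + 6 = 13 (in agreement)
7. push -2: top = -2 (checks out)
8. 13 * -2 = -26 (same as recorded)
9. push -1: top = -1 (exactly as logged)
10. push 6: top = 6 (confirmed correct)
11. -1 - 6 = -7 (matches)
12. -26 - -7 = -19 (the record has a different value)
First incorrect step: 12; the correct value is top = -19.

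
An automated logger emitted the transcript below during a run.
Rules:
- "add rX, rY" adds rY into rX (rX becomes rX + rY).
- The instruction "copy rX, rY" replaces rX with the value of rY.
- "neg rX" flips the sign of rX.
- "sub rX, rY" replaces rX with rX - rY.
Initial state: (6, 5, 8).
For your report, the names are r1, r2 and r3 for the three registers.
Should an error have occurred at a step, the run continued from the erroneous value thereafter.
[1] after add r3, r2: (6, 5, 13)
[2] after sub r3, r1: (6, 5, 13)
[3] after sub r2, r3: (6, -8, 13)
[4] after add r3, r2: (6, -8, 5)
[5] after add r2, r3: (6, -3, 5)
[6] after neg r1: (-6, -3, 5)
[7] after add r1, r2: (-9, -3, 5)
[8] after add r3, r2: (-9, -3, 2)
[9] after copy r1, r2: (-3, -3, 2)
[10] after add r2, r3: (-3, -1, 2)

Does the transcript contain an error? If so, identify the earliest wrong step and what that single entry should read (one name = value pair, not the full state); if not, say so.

step 2, r3 = 7

step 1: r3 = 8 + 5 = 13 -> in agreement
step 2: r3 = 13 - 6 = 7 -> the recorded entry deviates here
So the first discrepancy is step 2, where the right value is r3 = 7.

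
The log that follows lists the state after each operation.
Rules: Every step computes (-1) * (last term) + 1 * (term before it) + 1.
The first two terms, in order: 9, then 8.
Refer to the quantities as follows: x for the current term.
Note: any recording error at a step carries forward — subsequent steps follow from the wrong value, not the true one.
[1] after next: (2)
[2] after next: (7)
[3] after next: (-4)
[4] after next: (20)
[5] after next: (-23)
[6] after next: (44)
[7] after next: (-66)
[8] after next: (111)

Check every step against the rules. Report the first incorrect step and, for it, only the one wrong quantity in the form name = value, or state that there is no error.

step 4, x = 12

Recomputing the run from the initial state:
step 1: x = 2
step 2: x = 7
step 3: x = -4
step 4: x = 12
step 5: x = -15
step 6: x = 28
step 7: x = -42
step 8: x = 71
The first disagreement with the log is at step 4, where the value should be x = 12.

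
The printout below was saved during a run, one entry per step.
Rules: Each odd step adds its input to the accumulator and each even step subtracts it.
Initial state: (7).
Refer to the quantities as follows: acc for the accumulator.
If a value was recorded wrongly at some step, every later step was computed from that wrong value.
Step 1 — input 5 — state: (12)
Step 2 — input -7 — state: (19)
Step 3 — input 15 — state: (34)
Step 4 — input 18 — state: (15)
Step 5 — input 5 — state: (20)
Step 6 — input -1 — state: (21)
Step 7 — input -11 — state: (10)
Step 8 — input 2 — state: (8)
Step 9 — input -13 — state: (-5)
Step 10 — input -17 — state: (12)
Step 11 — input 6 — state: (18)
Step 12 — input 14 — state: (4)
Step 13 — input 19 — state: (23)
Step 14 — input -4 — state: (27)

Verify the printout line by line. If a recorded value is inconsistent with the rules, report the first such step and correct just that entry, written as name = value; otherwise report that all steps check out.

Step 1: acc = 7 + 5 = 12 — agrees with the printout.
Step 2: acc = 12 - -7 = 19 — no discrepancy.
Step 3: acc = 19 + 15 = 34 — confirmed correct.
Step 4: acc = 34 - 18 = 16 — the printout has a different value.
Step 4 is the first one off; corrected, acc = 16.

step 4, acc = 16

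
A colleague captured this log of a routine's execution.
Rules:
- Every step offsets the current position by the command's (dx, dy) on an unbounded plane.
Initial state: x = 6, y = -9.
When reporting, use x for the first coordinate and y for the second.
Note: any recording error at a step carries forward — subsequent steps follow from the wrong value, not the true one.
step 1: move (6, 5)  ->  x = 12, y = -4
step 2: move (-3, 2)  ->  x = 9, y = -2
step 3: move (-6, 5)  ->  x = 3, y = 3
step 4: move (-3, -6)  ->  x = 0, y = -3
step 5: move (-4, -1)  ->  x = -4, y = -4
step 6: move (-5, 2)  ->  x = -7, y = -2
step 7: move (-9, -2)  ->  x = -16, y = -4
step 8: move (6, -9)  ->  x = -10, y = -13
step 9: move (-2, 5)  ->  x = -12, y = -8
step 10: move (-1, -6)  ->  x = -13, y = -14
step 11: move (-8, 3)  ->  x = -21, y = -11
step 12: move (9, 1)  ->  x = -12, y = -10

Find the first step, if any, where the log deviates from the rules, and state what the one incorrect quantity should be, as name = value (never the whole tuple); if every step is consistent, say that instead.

1. x = 6 + (6) = 12, y = -9 + (5) = -4 (exactly as logged)
2. x = 12 + (-3) = 9, y = -4 + (2) = -2 (verified)
3. x = 9 + (-6) = 3, y = -2 + (5) = 3 (confirmed correct)
4. x = 3 + (-3) = 0, y = 3 + (-6) = -3 (checks out)
5. x = 0 + (-4) = -4, y = -3 + (-1) = -4 (no discrepancy)
6. x = -4 + (-5) = -9, y = -4 + (2) = -2 (the log disagrees here)
So the first discrepancy is step 6, where the right value is x = -9.

step 6, x = -9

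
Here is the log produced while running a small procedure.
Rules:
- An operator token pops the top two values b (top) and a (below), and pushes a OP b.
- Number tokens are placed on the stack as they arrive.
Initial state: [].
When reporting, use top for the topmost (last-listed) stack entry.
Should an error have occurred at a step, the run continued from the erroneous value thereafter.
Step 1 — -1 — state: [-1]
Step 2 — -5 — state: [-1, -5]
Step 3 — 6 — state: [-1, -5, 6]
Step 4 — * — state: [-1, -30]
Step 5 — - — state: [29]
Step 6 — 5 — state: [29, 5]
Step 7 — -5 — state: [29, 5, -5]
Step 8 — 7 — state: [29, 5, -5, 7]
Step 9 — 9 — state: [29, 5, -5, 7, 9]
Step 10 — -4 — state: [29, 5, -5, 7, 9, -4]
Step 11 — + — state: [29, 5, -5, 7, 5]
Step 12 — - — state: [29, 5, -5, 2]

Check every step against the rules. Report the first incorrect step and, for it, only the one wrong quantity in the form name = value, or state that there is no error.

no error

1. push -1: top = -1 (matches)
2. push -5: top = -5 (agrees with the log)
3. push 6: top = 6 (confirmed correct)
4. -5 * 6 = -30 (checks out)
5. -1 - -30 = 29 (verified)
6. push 5: top = 5 (checks out)
7. push -5: top = -5 (confirmed correct)
8. push 7: top = 7 (consistent with the log)
9. push 9: top = 9 (in agreement)
10. push -4: top = -4 (no discrepancy)
11. 9 + -4 = 5 (agrees with the log)
12. 7 - 5 = 2 (consistent with the log)
No step deviates from the rules.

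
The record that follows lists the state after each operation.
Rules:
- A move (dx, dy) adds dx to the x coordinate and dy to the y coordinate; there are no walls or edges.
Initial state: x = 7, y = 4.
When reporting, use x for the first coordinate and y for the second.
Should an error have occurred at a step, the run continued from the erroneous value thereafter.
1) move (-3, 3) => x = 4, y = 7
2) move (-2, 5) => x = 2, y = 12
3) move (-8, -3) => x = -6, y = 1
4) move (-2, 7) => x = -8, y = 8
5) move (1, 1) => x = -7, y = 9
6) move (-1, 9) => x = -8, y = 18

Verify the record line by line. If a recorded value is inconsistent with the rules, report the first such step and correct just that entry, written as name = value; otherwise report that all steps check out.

step 3, y = 9

1. x = 7 + (-3) = 4, y = 4 + (3) = 7 (no discrepancy)
2. x = 4 + (-2) = 2, y = 7 + (5) = 12 (consistent with the record)
3. x = 2 + (-8) = -6, y = 12 + (-3) = 9 (the record disagrees here)
Conclusion: step 3 carries the first error; the entry should be y = 9.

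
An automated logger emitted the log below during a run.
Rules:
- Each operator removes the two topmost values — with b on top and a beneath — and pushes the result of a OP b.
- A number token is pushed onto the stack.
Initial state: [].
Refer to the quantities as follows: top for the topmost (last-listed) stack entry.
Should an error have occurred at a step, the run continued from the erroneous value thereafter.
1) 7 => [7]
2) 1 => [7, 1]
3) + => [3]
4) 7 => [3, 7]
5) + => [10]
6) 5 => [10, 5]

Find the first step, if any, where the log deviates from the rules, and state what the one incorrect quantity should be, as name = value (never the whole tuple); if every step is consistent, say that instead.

1. push 7: top = 7 (matches)
2. push 1: top = 1 (no discrepancy)
3. 7 + 1 = 8 (the recorded entry deviates here)
Step 3 is the first one off; corrected, top = 8.

step 3, top = 8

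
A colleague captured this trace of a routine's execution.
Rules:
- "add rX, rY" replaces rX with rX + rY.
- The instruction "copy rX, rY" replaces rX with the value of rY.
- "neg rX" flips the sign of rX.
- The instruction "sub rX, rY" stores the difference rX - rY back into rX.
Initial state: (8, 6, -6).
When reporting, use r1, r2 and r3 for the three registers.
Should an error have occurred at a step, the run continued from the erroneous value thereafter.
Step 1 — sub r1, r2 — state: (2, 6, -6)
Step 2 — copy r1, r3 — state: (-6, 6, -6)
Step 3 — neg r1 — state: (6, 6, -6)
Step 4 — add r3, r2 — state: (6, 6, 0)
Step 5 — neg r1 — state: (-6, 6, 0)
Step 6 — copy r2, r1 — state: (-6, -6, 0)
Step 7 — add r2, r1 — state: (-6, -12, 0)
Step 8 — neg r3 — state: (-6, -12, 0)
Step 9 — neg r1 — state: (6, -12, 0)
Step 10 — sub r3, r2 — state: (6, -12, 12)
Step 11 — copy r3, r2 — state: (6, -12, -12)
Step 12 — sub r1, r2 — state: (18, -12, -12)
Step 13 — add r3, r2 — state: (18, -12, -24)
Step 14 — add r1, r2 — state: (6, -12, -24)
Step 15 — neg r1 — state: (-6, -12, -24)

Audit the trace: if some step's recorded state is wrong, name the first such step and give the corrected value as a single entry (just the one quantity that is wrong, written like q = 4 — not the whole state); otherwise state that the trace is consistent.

no error

Step 1: r1 = 8 - 6 = 2 — no discrepancy.
Step 2: r1 = -6 — in agreement.
Step 3: r1 = -(-6) = 6 — confirmed correct.
Step 4: r3 = -6 + 6 = 0 — same as recorded.
Step 5: r1 = -(6) = -6 — checks out.
Step 6: r2 = -6 — no discrepancy.
Step 7: r2 = -6 + -6 = -12 — consistent with the trace.
Step 8: r3 = -(0) = 0 — exactly as logged.
Step 9: r1 = -(-6) = 6 — checks out.
Step 10: r3 = 0 - -12 = 12 — confirmed correct.
Step 11: r3 = -12 — same as recorded.
Step 12: r1 = 6 - -12 = 18 — agrees with the trace.
Step 13: r3 = -12 + -12 = -24 — same as recorded.
Step 14: r1 = 18 + -12 = 6 — agrees with the trace.
Step 15: r1 = -(6) = -6 — consistent with the trace.
All entries verified; no error found.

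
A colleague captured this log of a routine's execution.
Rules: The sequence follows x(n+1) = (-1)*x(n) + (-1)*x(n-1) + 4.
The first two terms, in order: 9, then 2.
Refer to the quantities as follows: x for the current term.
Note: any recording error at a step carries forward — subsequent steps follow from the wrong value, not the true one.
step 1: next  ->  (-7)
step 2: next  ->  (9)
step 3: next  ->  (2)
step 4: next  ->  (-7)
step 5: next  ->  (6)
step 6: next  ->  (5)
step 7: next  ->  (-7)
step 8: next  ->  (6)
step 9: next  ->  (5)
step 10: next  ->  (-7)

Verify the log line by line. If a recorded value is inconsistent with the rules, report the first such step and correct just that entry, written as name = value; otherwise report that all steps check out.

step 5, x = 9

Recomputing the run from the initial state:
step 1: x = -7
step 2: x = 9
step 3: x = 2
step 4: x = -7
step 5: x = 9
step 6: x = 2
step 7: x = -7
step 8: x = 9
step 9: x = 2
step 10: x = -7
The first disagreement with the log is at step 5, where the value should be x = 9.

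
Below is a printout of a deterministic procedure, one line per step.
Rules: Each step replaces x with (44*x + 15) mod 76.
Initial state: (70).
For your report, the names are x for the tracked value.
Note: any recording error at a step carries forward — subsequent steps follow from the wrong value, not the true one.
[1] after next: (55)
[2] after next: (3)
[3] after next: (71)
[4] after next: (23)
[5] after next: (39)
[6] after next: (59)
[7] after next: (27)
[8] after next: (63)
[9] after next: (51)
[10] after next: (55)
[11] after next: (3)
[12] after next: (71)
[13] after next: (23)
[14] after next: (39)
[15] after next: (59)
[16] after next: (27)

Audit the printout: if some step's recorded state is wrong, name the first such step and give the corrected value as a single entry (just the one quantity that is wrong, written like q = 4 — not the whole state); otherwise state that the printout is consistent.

no error

1. x = (44*70 + 15) mod 76 = 55 (verified)
2. x = (44*55 + 15) mod 76 = 3 (in agreement)
3. x = (44*3 + 15) mod 76 = 71 (no discrepancy)
4. x = (44*71 + 15) mod 76 = 23 (consistent with the printout)
5. x = (44*23 + 15) mod 76 = 39 (agrees with the printout)
6. x = (44*39 + 15) mod 76 = 59 (matches)
7. x = (44*59 + 15) mod 76 = 27 (no discrepancy)
8. x = (44*27 + 15) mod 76 = 63 (verified)
9. x = (44*63 + 15) mod 76 = 51 (no discrepancy)
10. x = (44*51 + 15) mod 76 = 55 (no discrepancy)
11. x = (44*55 + 15) mod 76 = 3 (verified)
12. x = (44*3 + 15) mod 76 = 71 (in agreement)
13. x = (44*71 + 15) mod 76 = 23 (in agreement)
14. x = (44*23 + 15) mod 76 = 39 (consistent with the printout)
15. x = (44*39 + 15) mod 76 = 59 (consistent with the printout)
16. x = (44*59 + 15) mod 76 = 27 (consistent with the printout)
Each recorded entry agrees with the recomputation.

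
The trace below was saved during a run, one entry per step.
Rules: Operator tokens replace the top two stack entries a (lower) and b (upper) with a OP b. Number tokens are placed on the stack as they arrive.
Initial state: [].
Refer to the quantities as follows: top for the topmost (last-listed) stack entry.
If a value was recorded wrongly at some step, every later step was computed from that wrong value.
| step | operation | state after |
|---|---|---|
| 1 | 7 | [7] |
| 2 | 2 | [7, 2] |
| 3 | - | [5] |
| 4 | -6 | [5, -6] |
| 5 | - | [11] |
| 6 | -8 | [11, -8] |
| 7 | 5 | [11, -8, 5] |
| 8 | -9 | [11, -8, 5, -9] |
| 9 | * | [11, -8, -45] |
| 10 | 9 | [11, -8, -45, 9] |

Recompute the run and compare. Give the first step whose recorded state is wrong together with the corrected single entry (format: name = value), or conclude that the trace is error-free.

step 1: push 7: top = 7 -> in agreement
step 2: push 2: top = 2 -> agrees with the trace
step 3: 7 - 2 = 5 -> in agreement
step 4: push -6: top = -6 -> exactly as logged
step 5: 5 - -6 = 11 -> no discrepancy
step 6: push -8: top = -8 -> checks out
step 7: push 5: top = 5 -> checks out
step 8: push -9: top = -9 -> exactly as logged
step 9: 5 * -9 = -45 -> agrees with the trace
step 10: push 9: top = 9 -> no discrepancy
The recomputation confirms every line.

no error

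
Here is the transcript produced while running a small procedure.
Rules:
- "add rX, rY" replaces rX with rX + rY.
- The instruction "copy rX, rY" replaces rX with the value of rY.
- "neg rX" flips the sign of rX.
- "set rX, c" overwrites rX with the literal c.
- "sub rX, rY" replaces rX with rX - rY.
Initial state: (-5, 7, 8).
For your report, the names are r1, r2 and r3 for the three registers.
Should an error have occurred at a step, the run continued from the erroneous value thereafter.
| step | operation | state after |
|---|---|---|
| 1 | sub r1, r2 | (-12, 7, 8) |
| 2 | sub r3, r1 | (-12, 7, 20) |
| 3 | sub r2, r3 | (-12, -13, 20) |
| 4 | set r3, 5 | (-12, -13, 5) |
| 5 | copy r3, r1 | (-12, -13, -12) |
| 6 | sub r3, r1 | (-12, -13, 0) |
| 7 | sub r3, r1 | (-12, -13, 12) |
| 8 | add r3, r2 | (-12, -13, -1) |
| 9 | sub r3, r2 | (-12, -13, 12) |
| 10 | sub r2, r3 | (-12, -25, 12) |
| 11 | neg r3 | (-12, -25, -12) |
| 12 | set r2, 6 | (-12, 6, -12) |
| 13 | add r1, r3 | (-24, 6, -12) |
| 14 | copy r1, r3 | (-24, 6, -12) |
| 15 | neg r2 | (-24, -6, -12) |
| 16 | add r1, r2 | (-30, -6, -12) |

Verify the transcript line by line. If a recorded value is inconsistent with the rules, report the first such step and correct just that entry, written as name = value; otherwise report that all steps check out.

step 14, r1 = -12

Recomputing the run from the initial state:
step 1: r1 = -12, r2 = 7, r3 = 8
step 2: r1 = -12, r2 = 7, r3 = 20
step 3: r1 = -12, r2 = -13, r3 = 20
step 4: r1 = -12, r2 = -13, r3 = 5
step 5: r1 = -12, r2 = -13, r3 = -12
step 6: r1 = -12, r2 = -13, r3 = 0
step 7: r1 = -12, r2 = -13, r3 = 12
step 8: r1 = -12, r2 = -13, r3 = -1
step 9: r1 = -12, r2 = -13, r3 = 12
step 10: r1 = -12, r2 = -25, r3 = 12
step 11: r1 = -12, r2 = -25, r3 = -12
step 12: r1 = -12, r2 = 6, r3 = -12
step 13: r1 = -24, r2 = 6, r3 = -12
step 14: r1 = -12, r2 = 6, r3 = -12
step 15: r1 = -12, r2 = -6, r3 = -12
step 16: r1 = -18, r2 = -6, r3 = -12
The first disagreement with the transcript is at step 14, where the value should be r1 = -12.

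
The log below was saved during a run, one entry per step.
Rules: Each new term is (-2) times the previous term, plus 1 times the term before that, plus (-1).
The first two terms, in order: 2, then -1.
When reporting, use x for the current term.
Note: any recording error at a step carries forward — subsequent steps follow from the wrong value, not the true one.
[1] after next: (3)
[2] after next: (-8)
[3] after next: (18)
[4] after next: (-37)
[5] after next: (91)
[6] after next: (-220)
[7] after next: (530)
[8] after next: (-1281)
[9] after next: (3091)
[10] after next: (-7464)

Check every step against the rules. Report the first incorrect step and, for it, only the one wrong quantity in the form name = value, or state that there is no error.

step 4, x = -45

Recomputing the run from the initial state:
step 1: x = 3
step 2: x = -8
step 3: x = 18
step 4: x = -45
step 5: x = 107
step 6: x = -260
step 7: x = 626
step 8: x = -1513
step 9: x = 3651
step 10: x = -8816
The first disagreement with the log is at step 4, where the value should be x = -45.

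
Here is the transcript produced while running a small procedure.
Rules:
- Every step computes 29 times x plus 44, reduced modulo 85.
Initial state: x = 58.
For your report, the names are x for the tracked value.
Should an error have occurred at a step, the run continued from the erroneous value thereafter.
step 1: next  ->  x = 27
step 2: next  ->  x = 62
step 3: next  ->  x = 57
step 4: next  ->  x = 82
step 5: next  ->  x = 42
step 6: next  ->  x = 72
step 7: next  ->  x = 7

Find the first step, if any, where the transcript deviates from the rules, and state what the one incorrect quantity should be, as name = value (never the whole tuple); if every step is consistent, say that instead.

step 1, x = 26

Recomputing the run from the initial state:
step 1: x = 26
step 2: x = 33
step 3: x = 66
step 4: x = 3
step 5: x = 46
step 6: x = 18
step 7: x = 56
The first disagreement with the transcript is at step 1, where the value should be x = 26.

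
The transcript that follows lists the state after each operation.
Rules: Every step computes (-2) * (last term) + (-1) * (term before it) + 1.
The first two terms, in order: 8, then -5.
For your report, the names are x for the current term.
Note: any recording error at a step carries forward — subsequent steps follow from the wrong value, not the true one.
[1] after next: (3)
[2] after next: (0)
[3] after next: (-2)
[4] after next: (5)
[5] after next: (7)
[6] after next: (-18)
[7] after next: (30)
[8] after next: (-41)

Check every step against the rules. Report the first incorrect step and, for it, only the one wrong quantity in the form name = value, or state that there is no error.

Recomputing the run from the initial state:
step 1: x = 3
step 2: x = 0
step 3: x = -2
step 4: x = 5
step 5: x = -7
step 6: x = 10
step 7: x = -12
step 8: x = 15
The first disagreement with the transcript is at step 5, where the value should be x = -7.

step 5, x = -7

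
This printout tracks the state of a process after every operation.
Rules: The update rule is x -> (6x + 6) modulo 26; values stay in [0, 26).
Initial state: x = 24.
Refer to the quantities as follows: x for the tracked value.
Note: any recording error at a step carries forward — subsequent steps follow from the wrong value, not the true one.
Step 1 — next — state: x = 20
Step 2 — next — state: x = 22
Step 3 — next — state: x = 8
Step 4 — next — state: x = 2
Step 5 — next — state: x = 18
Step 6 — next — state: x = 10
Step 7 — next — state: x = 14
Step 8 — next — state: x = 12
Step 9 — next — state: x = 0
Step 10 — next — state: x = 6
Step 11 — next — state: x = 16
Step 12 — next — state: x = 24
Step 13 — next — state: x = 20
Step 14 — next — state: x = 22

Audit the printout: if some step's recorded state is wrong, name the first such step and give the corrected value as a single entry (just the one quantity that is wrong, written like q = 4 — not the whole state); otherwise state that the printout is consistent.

step 1: x = (6*24 + 6) mod 26 = 20 -> consistent with the printout
step 2: x = (6*20 + 6) mod 26 = 22 -> confirmed correct
step 3: x = (6*22 + 6) mod 26 = 8 -> same as recorded
step 4: x = (6*8 + 6) mod 26 = 2 -> same as recorded
step 5: x = (6*2 + 6) mod 26 = 18 -> checks out
step 6: x = (6*18 + 6) mod 26 = 10 -> matches
step 7: x = (6*10 + 6) mod 26 = 14 -> in agreement
step 8: x = (6*14 + 6) mod 26 = 12 -> consistent with the printout
step 9: x = (6*12 + 6) mod 26 = 0 -> agrees with the printout
step 10: x = (6*0 + 6) mod 26 = 6 -> verified
step 11: x = (6*6 + 6) mod 26 = 16 -> checks out
step 12: x = (6*16 + 6) mod 26 = 24 -> confirmed correct
step 13: x = (6*24 + 6) mod 26 = 20 -> consistent with the printout
step 14: x = (6*20 + 6) mod 26 = 22 -> consistent with the printout
No step deviates from the rules.

no error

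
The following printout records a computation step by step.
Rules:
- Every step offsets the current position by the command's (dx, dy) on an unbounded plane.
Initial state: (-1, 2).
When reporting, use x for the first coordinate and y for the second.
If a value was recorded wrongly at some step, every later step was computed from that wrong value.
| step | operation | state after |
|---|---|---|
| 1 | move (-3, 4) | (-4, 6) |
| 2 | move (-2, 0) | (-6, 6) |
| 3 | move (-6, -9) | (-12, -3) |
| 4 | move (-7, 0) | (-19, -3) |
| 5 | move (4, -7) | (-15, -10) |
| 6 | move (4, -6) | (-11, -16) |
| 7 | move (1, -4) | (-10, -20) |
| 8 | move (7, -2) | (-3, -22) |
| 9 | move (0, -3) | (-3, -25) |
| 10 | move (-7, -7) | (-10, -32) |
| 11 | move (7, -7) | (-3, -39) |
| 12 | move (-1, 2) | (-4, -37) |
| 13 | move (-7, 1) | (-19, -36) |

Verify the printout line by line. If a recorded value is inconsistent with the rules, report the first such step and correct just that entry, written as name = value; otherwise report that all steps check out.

1. x = -1 + (-3) = -4, y = 2 + (4) = 6 (agrees with the printout)
2. x = -4 + (-2) = -6, y = 6 + (0) = 6 (exactly as logged)
3. x = -6 + (-6) = -12, y = 6 + (-9) = -3 (same as recorded)
4. x = -12 + (-7) = -19, y = -3 + (0) = -3 (exactly as logged)
5. x = -19 + (4) = -15, y = -3 + (-7) = -10 (matches)
6. x = -15 + (4) = -11, y = -10 + (-6) = -16 (checks out)
7. x = -11 + (1) = -10, y = -16 + (-4) = -20 (confirmed correct)
8. x = -10 + (7) = -3, y = -20 + (-2) = -22 (confirmed correct)
9. x = -3 + (0) = -3, y = -22 + (-3) = -25 (no discrepancy)
10. x = -3 + (-7) = -10, y = -25 + (-7) = -32 (checks out)
11. x = -10 + (7) = -3, y = -32 + (-7) = -39 (exactly as logged)
12. x = -3 + (-1) = -4, y = -39 + (2) = -37 (agrees with the printout)
13. x = -4 + (-7) = -11, y = -37 + (1) = -36 (the printout disagrees here)
The earliest wrong entry is at step 13: it should read x = -11.

step 13, x = -11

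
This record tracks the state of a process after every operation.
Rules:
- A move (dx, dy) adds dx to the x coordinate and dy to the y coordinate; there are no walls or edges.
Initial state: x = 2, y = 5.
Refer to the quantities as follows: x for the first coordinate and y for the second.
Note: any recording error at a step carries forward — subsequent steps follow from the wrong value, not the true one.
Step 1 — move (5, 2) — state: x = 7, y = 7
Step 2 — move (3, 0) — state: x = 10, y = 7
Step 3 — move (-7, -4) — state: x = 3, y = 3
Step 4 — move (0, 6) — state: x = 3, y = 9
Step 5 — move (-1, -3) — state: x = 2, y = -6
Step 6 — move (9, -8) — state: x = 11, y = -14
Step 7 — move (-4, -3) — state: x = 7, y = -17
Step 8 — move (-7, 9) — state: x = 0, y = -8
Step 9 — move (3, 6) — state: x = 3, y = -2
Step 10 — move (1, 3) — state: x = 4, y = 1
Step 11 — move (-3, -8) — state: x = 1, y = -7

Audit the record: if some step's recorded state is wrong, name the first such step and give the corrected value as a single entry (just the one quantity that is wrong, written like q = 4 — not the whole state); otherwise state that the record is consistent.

step 1: x = 2 + (5) = 7, y = 5 + (2) = 7 -> exactly as logged
step 2: x = 7 + (3) = 10, y = 7 + (0) = 7 -> verified
step 3: x = 10 + (-7) = 3, y = 7 + (-4) = 3 -> checks out
step 4: x = 3 + (0) = 3, y = 3 + (6) = 9 -> same as recorded
step 5: x = 3 + (-1) = 2, y = 9 + (-3) = 6 -> the recorded entry deviates here
Step 5 is the first one off; corrected, y = 6.

step 5, y = 6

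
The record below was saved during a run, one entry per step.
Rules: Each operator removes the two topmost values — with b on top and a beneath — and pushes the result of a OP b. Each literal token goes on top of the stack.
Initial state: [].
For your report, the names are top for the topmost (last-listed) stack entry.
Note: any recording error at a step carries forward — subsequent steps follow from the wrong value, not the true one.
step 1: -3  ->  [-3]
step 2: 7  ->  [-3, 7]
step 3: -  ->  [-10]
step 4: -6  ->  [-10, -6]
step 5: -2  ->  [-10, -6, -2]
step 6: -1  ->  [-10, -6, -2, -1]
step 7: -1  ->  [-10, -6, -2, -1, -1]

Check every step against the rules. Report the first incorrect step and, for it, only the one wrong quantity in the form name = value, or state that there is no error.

no error

Recomputing the run from the initial state:
step 1: [-3]
step 2: [-3, 7]
step 3: [-10]
step 4: [-10, -6]
step 5: [-10, -6, -2]
step 6: [-10, -6, -2, -1]
step 7: [-10, -6, -2, -1, -1]
This matches the record at every step.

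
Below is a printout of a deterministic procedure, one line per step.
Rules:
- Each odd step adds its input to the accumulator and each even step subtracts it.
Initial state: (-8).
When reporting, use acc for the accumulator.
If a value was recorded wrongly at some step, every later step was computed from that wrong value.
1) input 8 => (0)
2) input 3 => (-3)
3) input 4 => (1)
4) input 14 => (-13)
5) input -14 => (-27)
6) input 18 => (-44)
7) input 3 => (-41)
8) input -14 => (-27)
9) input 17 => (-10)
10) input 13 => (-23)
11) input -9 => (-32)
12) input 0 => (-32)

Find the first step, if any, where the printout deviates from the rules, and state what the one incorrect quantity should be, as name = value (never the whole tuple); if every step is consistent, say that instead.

1. acc = -8 + 8 = 0 (agrees with the printout)
2. acc = 0 - 3 = -3 (verified)
3. acc = -3 + 4 = 1 (consistent with the printout)
4. acc = 1 - 14 = -13 (verified)
5. acc = -13 + -14 = -27 (exactly as logged)
6. acc = -27 - 18 = -45 (a discrepancy with the printout)
Conclusion: step 6 carries the first error; the entry should be acc = -45.

step 6, acc = -45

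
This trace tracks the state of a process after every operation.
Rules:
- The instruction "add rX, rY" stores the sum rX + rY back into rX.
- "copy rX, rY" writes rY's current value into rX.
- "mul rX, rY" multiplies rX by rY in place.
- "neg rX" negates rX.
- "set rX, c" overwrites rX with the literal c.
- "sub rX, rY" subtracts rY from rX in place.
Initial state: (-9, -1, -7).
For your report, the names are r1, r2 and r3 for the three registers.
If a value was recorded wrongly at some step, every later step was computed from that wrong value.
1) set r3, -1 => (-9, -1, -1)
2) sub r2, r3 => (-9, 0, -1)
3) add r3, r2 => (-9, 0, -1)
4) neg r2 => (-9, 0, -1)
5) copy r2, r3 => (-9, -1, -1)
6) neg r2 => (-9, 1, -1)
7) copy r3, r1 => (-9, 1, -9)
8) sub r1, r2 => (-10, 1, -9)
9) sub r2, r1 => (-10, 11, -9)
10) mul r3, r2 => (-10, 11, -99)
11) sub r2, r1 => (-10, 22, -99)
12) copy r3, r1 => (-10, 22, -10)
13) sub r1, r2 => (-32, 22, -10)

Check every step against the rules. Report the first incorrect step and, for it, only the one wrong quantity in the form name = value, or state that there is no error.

Recomputing the run from the initial state:
step 1: r1 = -9, r2 = -1, r3 = -1
step 2: r1 = -9, r2 = 0, r3 = -1
step 3: r1 = -9, r2 = 0, r3 = -1
step 4: r1 = -9, r2 = 0, r3 = -1
step 5: r1 = -9, r2 = -1, r3 = -1
step 6: r1 = -9, r2 = 1, r3 = -1
step 7: r1 = -9, r2 = 1, r3 = -9
step 8: r1 = -10, r2 = 1, r3 = -9
step 9: r1 = -10, r2 = 11, r3 = -9
step 10: r1 = -10, r2 = 11, r3 = -99
step 11: r1 = -10, r2 = 21, r3 = -99
step 12: r1 = -10, r2 = 21, r3 = -10
step 13: r1 = -31, r2 = 21, r3 = -10
The first disagreement with the trace is at step 11, where the value should be r2 = 21.

step 11, r2 = 21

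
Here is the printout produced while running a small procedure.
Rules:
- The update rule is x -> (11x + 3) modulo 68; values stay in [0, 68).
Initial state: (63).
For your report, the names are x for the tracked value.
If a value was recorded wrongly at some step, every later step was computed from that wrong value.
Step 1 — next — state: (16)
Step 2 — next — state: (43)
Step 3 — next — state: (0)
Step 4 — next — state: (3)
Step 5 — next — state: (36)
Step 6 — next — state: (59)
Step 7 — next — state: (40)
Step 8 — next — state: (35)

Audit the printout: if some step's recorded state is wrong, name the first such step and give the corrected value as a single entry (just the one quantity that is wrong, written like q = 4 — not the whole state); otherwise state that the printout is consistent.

1. x = (11*63 + 3) mod 68 = 16 (confirmed correct)
2. x = (11*16 + 3) mod 68 = 43 (no discrepancy)
3. x = (11*43 + 3) mod 68 = 0 (matches)
4. x = (11*0 + 3) mod 68 = 3 (exactly as logged)
5. x = (11*3 + 3) mod 68 = 36 (consistent with the printout)
6. x = (11*36 + 3) mod 68 = 59 (in agreement)
7. x = (11*59 + 3) mod 68 = 40 (checks out)
8. x = (11*40 + 3) mod 68 = 35 (confirmed correct)
Each recorded entry agrees with the recomputation.

no error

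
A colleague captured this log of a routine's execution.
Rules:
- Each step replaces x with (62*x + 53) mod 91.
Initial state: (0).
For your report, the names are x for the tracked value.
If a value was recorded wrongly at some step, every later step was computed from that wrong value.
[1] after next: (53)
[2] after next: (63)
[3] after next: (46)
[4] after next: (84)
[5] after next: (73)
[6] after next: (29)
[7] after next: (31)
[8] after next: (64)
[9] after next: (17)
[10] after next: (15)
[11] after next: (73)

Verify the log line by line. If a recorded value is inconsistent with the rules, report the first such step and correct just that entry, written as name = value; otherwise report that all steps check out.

step 5, x = 74

step 1: x = (62*0 + 53) mod 91 = 53 -> same as recorded
step 2: x = (62*53 + 53) mod 91 = 63 -> consistent with the log
step 3: x = (62*63 + 53) mod 91 = 46 -> checks out
step 4: x = (62*46 + 53) mod 91 = 84 -> no discrepancy
step 5: x = (62*84 + 53) mod 91 = 74 -> the recorded entry deviates here
The audit stops at step 5: the recorded entry is wrong and should be x = 74.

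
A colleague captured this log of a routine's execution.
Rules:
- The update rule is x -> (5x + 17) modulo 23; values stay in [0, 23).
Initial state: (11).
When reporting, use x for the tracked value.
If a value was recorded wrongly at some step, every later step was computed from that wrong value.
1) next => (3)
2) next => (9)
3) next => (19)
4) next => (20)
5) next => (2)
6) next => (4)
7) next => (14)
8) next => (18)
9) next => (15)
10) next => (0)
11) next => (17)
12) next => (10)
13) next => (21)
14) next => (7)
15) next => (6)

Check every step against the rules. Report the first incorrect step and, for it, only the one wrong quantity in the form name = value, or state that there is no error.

step 1: x = (5*11 + 17) mod 23 = 3 -> confirmed correct
step 2: x = (5*3 + 17) mod 23 = 9 -> consistent with the log
step 3: x = (5*9 + 17) mod 23 = 16 -> a discrepancy with the log
So the first discrepancy is step 3, where the right value is x = 16.

step 3, x = 16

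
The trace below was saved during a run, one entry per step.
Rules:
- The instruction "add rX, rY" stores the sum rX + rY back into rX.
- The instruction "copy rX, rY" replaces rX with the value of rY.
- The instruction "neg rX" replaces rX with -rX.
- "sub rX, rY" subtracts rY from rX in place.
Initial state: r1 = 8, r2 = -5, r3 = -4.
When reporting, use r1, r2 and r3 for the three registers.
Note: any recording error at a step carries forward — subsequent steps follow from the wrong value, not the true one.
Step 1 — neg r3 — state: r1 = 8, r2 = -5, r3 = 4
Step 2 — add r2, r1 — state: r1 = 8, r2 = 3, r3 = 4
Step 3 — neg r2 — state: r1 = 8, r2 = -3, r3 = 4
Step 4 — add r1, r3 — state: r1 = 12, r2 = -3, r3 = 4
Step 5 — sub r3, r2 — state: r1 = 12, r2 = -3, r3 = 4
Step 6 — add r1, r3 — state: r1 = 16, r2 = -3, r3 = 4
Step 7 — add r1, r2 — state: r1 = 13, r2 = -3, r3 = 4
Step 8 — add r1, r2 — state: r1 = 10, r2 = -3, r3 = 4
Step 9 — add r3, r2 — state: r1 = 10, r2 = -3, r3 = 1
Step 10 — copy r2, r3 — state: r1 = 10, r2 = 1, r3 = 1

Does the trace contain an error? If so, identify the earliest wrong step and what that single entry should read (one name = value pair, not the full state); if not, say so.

step 1: r3 = -(-4) = 4 -> agrees with the trace
step 2: r2 = -5 + 8 = 3 -> confirmed correct
step 3: r2 = -(3) = -3 -> checks out
step 4: r1 = 8 + 4 = 12 -> checks out
step 5: r3 = 4 - -3 = 7 -> the trace disagrees here
Step 5 is the first one off; corrected, r3 = 7.

step 5, r3 = 7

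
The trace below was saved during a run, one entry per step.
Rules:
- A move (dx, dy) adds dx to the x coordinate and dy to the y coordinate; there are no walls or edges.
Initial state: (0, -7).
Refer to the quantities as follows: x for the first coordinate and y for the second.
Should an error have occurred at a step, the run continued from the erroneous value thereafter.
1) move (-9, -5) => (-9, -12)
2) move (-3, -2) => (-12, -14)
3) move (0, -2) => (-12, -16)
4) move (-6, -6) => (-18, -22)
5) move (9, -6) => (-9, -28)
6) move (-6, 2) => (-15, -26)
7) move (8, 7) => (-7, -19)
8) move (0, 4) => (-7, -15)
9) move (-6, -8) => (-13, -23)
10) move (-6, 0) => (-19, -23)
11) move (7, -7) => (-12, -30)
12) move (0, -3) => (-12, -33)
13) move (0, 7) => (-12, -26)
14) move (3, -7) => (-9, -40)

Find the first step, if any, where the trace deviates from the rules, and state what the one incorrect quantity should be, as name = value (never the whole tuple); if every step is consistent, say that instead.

step 14, y = -33

Recomputing the run from the initial state:
step 1: x = -9, y = -12
step 2: x = -12, y = -14
step 3: x = -12, y = -16
step 4: x = -18, y = -22
step 5: x = -9, y = -28
step 6: x = -15, y = -26
step 7: x = -7, y = -19
step 8: x = -7, y = -15
step 9: x = -13, y = -23
step 10: x = -19, y = -23
step 11: x = -12, y = -30
step 12: x = -12, y = -33
step 13: x = -12, y = -26
step 14: x = -9, y = -33
The first disagreement with the trace is at step 14, where the value should be y = -33.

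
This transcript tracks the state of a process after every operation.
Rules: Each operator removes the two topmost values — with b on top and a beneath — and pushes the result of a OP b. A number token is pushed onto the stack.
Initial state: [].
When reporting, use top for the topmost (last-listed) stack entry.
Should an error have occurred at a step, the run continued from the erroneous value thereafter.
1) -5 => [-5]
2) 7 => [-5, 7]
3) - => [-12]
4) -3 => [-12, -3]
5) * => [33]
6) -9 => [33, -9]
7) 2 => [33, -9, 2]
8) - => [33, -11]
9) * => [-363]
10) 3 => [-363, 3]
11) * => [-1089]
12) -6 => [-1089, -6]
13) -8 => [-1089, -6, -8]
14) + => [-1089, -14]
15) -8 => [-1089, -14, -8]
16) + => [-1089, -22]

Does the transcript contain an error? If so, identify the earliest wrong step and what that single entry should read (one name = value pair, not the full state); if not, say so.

step 5, top = 36

1. push -5: top = -5 (verified)
2. push 7: top = 7 (no discrepancy)
3. -5 - 7 = -12 (agrees with the transcript)
4. push -3: top = -3 (confirmed correct)
5. -12 * -3 = 36 (not what was recorded)
So the first discrepancy is step 5, where the right value is top = 36.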